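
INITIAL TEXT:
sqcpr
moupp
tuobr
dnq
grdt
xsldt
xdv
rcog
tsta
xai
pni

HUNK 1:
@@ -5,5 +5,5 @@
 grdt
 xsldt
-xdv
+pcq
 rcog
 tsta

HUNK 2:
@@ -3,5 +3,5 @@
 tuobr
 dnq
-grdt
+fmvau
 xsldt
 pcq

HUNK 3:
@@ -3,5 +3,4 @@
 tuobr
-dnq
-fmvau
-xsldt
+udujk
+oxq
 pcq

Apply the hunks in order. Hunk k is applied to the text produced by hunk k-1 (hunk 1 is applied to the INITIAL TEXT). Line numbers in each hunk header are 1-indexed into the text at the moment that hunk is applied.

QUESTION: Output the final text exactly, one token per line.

Hunk 1: at line 5 remove [xdv] add [pcq] -> 11 lines: sqcpr moupp tuobr dnq grdt xsldt pcq rcog tsta xai pni
Hunk 2: at line 3 remove [grdt] add [fmvau] -> 11 lines: sqcpr moupp tuobr dnq fmvau xsldt pcq rcog tsta xai pni
Hunk 3: at line 3 remove [dnq,fmvau,xsldt] add [udujk,oxq] -> 10 lines: sqcpr moupp tuobr udujk oxq pcq rcog tsta xai pni

Answer: sqcpr
moupp
tuobr
udujk
oxq
pcq
rcog
tsta
xai
pni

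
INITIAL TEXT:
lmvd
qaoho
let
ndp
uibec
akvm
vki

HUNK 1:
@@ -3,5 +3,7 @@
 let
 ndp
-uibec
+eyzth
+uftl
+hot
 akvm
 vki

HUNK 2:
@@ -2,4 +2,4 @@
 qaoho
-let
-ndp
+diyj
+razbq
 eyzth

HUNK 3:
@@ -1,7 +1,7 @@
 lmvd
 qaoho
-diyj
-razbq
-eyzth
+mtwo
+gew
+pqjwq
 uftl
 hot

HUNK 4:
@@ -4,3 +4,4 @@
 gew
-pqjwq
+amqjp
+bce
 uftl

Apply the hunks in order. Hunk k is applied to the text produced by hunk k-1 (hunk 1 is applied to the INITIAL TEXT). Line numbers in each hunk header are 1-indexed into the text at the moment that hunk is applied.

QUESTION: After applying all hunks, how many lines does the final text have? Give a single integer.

Hunk 1: at line 3 remove [uibec] add [eyzth,uftl,hot] -> 9 lines: lmvd qaoho let ndp eyzth uftl hot akvm vki
Hunk 2: at line 2 remove [let,ndp] add [diyj,razbq] -> 9 lines: lmvd qaoho diyj razbq eyzth uftl hot akvm vki
Hunk 3: at line 1 remove [diyj,razbq,eyzth] add [mtwo,gew,pqjwq] -> 9 lines: lmvd qaoho mtwo gew pqjwq uftl hot akvm vki
Hunk 4: at line 4 remove [pqjwq] add [amqjp,bce] -> 10 lines: lmvd qaoho mtwo gew amqjp bce uftl hot akvm vki
Final line count: 10

Answer: 10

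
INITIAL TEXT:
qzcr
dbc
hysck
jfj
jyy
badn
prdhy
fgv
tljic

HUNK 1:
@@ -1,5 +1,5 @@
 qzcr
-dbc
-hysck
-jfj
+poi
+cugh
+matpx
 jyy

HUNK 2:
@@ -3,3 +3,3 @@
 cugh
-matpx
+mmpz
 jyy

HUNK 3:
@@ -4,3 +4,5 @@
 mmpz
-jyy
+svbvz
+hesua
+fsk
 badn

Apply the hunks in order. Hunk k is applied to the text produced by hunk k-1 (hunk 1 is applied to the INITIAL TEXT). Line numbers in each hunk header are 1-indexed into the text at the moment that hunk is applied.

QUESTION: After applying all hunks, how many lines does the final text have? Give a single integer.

Hunk 1: at line 1 remove [dbc,hysck,jfj] add [poi,cugh,matpx] -> 9 lines: qzcr poi cugh matpx jyy badn prdhy fgv tljic
Hunk 2: at line 3 remove [matpx] add [mmpz] -> 9 lines: qzcr poi cugh mmpz jyy badn prdhy fgv tljic
Hunk 3: at line 4 remove [jyy] add [svbvz,hesua,fsk] -> 11 lines: qzcr poi cugh mmpz svbvz hesua fsk badn prdhy fgv tljic
Final line count: 11

Answer: 11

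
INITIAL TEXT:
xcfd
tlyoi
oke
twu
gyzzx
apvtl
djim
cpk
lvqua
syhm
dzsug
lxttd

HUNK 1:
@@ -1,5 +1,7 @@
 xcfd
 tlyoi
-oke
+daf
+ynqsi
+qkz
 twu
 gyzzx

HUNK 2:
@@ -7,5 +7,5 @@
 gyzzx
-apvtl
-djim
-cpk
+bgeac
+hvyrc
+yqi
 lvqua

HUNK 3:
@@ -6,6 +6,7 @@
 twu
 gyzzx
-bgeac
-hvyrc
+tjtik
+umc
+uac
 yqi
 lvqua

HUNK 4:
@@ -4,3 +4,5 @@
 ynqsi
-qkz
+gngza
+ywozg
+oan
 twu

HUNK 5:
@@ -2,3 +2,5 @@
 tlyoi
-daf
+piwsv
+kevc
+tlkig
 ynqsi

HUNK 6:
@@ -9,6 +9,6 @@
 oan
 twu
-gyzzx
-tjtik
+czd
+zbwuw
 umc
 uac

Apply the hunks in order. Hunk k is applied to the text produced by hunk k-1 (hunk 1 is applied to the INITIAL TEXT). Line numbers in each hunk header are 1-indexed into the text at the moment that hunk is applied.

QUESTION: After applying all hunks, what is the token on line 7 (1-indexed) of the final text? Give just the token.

Hunk 1: at line 1 remove [oke] add [daf,ynqsi,qkz] -> 14 lines: xcfd tlyoi daf ynqsi qkz twu gyzzx apvtl djim cpk lvqua syhm dzsug lxttd
Hunk 2: at line 7 remove [apvtl,djim,cpk] add [bgeac,hvyrc,yqi] -> 14 lines: xcfd tlyoi daf ynqsi qkz twu gyzzx bgeac hvyrc yqi lvqua syhm dzsug lxttd
Hunk 3: at line 6 remove [bgeac,hvyrc] add [tjtik,umc,uac] -> 15 lines: xcfd tlyoi daf ynqsi qkz twu gyzzx tjtik umc uac yqi lvqua syhm dzsug lxttd
Hunk 4: at line 4 remove [qkz] add [gngza,ywozg,oan] -> 17 lines: xcfd tlyoi daf ynqsi gngza ywozg oan twu gyzzx tjtik umc uac yqi lvqua syhm dzsug lxttd
Hunk 5: at line 2 remove [daf] add [piwsv,kevc,tlkig] -> 19 lines: xcfd tlyoi piwsv kevc tlkig ynqsi gngza ywozg oan twu gyzzx tjtik umc uac yqi lvqua syhm dzsug lxttd
Hunk 6: at line 9 remove [gyzzx,tjtik] add [czd,zbwuw] -> 19 lines: xcfd tlyoi piwsv kevc tlkig ynqsi gngza ywozg oan twu czd zbwuw umc uac yqi lvqua syhm dzsug lxttd
Final line 7: gngza

Answer: gngza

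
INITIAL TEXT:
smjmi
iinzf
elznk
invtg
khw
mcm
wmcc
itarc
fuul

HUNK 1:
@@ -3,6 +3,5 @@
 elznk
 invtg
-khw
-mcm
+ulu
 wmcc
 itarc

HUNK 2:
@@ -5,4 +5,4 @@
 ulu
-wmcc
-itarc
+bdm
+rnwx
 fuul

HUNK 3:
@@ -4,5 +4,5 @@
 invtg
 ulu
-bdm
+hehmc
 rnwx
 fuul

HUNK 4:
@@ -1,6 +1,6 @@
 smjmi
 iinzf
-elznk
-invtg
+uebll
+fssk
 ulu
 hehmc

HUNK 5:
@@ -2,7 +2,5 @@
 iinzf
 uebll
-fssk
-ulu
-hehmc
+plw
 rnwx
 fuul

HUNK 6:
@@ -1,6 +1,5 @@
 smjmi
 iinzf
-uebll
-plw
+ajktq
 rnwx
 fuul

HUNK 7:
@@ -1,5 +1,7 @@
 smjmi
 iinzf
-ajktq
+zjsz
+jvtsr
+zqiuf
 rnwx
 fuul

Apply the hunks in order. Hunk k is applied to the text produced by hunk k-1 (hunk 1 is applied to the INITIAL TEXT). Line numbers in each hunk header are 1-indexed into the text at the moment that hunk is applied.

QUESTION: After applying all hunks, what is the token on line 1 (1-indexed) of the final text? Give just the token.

Hunk 1: at line 3 remove [khw,mcm] add [ulu] -> 8 lines: smjmi iinzf elznk invtg ulu wmcc itarc fuul
Hunk 2: at line 5 remove [wmcc,itarc] add [bdm,rnwx] -> 8 lines: smjmi iinzf elznk invtg ulu bdm rnwx fuul
Hunk 3: at line 4 remove [bdm] add [hehmc] -> 8 lines: smjmi iinzf elznk invtg ulu hehmc rnwx fuul
Hunk 4: at line 1 remove [elznk,invtg] add [uebll,fssk] -> 8 lines: smjmi iinzf uebll fssk ulu hehmc rnwx fuul
Hunk 5: at line 2 remove [fssk,ulu,hehmc] add [plw] -> 6 lines: smjmi iinzf uebll plw rnwx fuul
Hunk 6: at line 1 remove [uebll,plw] add [ajktq] -> 5 lines: smjmi iinzf ajktq rnwx fuul
Hunk 7: at line 1 remove [ajktq] add [zjsz,jvtsr,zqiuf] -> 7 lines: smjmi iinzf zjsz jvtsr zqiuf rnwx fuul
Final line 1: smjmi

Answer: smjmi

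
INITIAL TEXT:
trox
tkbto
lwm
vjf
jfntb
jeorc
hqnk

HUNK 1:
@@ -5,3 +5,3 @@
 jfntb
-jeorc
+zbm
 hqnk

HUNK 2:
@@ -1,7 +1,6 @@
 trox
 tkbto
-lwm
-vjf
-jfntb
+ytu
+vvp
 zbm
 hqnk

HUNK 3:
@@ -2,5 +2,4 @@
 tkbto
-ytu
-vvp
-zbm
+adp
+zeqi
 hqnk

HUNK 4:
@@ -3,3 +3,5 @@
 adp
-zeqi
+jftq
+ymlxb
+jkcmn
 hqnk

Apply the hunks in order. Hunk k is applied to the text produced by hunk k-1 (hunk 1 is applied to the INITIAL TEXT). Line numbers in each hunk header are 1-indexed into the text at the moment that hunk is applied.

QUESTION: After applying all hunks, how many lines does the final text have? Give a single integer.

Hunk 1: at line 5 remove [jeorc] add [zbm] -> 7 lines: trox tkbto lwm vjf jfntb zbm hqnk
Hunk 2: at line 1 remove [lwm,vjf,jfntb] add [ytu,vvp] -> 6 lines: trox tkbto ytu vvp zbm hqnk
Hunk 3: at line 2 remove [ytu,vvp,zbm] add [adp,zeqi] -> 5 lines: trox tkbto adp zeqi hqnk
Hunk 4: at line 3 remove [zeqi] add [jftq,ymlxb,jkcmn] -> 7 lines: trox tkbto adp jftq ymlxb jkcmn hqnk
Final line count: 7

Answer: 7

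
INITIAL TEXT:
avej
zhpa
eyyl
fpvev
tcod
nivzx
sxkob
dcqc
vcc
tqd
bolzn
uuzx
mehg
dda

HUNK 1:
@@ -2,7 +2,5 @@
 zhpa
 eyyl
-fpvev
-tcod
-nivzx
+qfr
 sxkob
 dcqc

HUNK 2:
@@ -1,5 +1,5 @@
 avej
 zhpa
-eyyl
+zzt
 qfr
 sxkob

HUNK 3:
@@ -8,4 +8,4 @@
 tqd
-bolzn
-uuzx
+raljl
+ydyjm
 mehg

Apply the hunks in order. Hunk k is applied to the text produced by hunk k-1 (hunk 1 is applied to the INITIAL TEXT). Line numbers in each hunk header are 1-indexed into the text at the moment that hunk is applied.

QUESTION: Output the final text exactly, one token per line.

Hunk 1: at line 2 remove [fpvev,tcod,nivzx] add [qfr] -> 12 lines: avej zhpa eyyl qfr sxkob dcqc vcc tqd bolzn uuzx mehg dda
Hunk 2: at line 1 remove [eyyl] add [zzt] -> 12 lines: avej zhpa zzt qfr sxkob dcqc vcc tqd bolzn uuzx mehg dda
Hunk 3: at line 8 remove [bolzn,uuzx] add [raljl,ydyjm] -> 12 lines: avej zhpa zzt qfr sxkob dcqc vcc tqd raljl ydyjm mehg dda

Answer: avej
zhpa
zzt
qfr
sxkob
dcqc
vcc
tqd
raljl
ydyjm
mehg
dda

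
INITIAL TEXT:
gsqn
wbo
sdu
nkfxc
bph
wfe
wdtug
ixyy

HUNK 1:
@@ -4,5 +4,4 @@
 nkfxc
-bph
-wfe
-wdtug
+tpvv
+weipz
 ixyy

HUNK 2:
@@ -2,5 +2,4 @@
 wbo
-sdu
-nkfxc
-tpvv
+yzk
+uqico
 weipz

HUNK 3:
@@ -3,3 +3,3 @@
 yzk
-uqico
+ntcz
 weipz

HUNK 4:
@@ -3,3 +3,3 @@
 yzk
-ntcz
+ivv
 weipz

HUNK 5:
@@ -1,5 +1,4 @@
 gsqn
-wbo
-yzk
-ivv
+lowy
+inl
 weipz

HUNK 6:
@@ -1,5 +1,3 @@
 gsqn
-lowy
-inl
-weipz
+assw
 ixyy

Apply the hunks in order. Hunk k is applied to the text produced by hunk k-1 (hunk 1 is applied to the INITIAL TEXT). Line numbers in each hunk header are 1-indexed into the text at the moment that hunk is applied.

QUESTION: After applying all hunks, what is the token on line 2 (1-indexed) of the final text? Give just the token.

Answer: assw

Derivation:
Hunk 1: at line 4 remove [bph,wfe,wdtug] add [tpvv,weipz] -> 7 lines: gsqn wbo sdu nkfxc tpvv weipz ixyy
Hunk 2: at line 2 remove [sdu,nkfxc,tpvv] add [yzk,uqico] -> 6 lines: gsqn wbo yzk uqico weipz ixyy
Hunk 3: at line 3 remove [uqico] add [ntcz] -> 6 lines: gsqn wbo yzk ntcz weipz ixyy
Hunk 4: at line 3 remove [ntcz] add [ivv] -> 6 lines: gsqn wbo yzk ivv weipz ixyy
Hunk 5: at line 1 remove [wbo,yzk,ivv] add [lowy,inl] -> 5 lines: gsqn lowy inl weipz ixyy
Hunk 6: at line 1 remove [lowy,inl,weipz] add [assw] -> 3 lines: gsqn assw ixyy
Final line 2: assw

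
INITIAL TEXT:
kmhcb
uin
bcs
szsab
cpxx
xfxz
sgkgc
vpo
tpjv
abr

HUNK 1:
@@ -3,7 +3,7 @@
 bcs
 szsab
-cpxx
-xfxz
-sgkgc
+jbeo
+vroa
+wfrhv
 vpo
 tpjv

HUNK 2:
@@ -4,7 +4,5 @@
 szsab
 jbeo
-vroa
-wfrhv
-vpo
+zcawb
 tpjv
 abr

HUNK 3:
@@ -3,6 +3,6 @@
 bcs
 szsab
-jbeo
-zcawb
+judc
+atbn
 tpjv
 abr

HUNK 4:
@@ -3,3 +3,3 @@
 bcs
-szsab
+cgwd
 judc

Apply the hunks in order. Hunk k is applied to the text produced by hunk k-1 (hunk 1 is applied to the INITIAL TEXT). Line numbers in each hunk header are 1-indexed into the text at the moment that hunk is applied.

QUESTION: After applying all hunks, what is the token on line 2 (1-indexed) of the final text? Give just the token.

Answer: uin

Derivation:
Hunk 1: at line 3 remove [cpxx,xfxz,sgkgc] add [jbeo,vroa,wfrhv] -> 10 lines: kmhcb uin bcs szsab jbeo vroa wfrhv vpo tpjv abr
Hunk 2: at line 4 remove [vroa,wfrhv,vpo] add [zcawb] -> 8 lines: kmhcb uin bcs szsab jbeo zcawb tpjv abr
Hunk 3: at line 3 remove [jbeo,zcawb] add [judc,atbn] -> 8 lines: kmhcb uin bcs szsab judc atbn tpjv abr
Hunk 4: at line 3 remove [szsab] add [cgwd] -> 8 lines: kmhcb uin bcs cgwd judc atbn tpjv abr
Final line 2: uin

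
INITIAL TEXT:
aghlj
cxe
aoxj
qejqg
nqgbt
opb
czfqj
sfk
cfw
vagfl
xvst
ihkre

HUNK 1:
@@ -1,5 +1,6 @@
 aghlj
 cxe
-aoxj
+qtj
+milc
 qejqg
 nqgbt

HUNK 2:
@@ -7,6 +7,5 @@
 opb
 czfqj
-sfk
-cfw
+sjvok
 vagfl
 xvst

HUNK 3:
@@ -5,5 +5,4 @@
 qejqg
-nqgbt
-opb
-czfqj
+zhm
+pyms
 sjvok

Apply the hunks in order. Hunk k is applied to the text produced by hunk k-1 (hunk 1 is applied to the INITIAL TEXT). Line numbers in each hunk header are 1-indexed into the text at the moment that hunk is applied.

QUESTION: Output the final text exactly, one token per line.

Hunk 1: at line 1 remove [aoxj] add [qtj,milc] -> 13 lines: aghlj cxe qtj milc qejqg nqgbt opb czfqj sfk cfw vagfl xvst ihkre
Hunk 2: at line 7 remove [sfk,cfw] add [sjvok] -> 12 lines: aghlj cxe qtj milc qejqg nqgbt opb czfqj sjvok vagfl xvst ihkre
Hunk 3: at line 5 remove [nqgbt,opb,czfqj] add [zhm,pyms] -> 11 lines: aghlj cxe qtj milc qejqg zhm pyms sjvok vagfl xvst ihkre

Answer: aghlj
cxe
qtj
milc
qejqg
zhm
pyms
sjvok
vagfl
xvst
ihkre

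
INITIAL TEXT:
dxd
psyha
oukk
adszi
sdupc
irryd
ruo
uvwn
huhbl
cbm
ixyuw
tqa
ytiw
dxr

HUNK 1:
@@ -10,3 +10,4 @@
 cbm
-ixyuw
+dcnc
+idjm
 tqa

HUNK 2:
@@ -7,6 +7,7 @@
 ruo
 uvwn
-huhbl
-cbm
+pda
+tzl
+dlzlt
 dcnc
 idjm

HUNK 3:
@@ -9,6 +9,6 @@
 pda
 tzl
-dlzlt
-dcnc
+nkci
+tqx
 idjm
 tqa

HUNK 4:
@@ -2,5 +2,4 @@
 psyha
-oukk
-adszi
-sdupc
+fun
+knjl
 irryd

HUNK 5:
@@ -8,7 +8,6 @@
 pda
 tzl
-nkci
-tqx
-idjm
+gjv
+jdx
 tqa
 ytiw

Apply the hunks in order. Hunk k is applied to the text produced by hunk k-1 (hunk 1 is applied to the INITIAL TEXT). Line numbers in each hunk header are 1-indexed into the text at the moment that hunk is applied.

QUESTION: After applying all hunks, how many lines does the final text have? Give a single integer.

Answer: 14

Derivation:
Hunk 1: at line 10 remove [ixyuw] add [dcnc,idjm] -> 15 lines: dxd psyha oukk adszi sdupc irryd ruo uvwn huhbl cbm dcnc idjm tqa ytiw dxr
Hunk 2: at line 7 remove [huhbl,cbm] add [pda,tzl,dlzlt] -> 16 lines: dxd psyha oukk adszi sdupc irryd ruo uvwn pda tzl dlzlt dcnc idjm tqa ytiw dxr
Hunk 3: at line 9 remove [dlzlt,dcnc] add [nkci,tqx] -> 16 lines: dxd psyha oukk adszi sdupc irryd ruo uvwn pda tzl nkci tqx idjm tqa ytiw dxr
Hunk 4: at line 2 remove [oukk,adszi,sdupc] add [fun,knjl] -> 15 lines: dxd psyha fun knjl irryd ruo uvwn pda tzl nkci tqx idjm tqa ytiw dxr
Hunk 5: at line 8 remove [nkci,tqx,idjm] add [gjv,jdx] -> 14 lines: dxd psyha fun knjl irryd ruo uvwn pda tzl gjv jdx tqa ytiw dxr
Final line count: 14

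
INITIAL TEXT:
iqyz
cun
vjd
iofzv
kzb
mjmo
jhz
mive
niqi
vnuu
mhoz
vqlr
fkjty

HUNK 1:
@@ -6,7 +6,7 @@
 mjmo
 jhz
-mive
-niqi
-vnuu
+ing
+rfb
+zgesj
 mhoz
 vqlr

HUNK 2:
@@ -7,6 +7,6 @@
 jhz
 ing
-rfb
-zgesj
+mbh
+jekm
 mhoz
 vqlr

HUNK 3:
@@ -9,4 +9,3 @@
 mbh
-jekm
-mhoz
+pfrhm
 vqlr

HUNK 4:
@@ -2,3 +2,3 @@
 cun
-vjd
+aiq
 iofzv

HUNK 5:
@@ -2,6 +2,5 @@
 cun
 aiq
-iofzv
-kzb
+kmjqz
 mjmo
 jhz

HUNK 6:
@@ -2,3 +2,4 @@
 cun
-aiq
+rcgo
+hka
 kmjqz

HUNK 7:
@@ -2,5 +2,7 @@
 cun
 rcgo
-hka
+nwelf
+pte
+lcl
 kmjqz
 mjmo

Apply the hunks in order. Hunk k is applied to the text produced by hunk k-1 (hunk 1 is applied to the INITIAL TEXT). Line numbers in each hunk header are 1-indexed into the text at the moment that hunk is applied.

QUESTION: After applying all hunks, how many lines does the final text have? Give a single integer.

Hunk 1: at line 6 remove [mive,niqi,vnuu] add [ing,rfb,zgesj] -> 13 lines: iqyz cun vjd iofzv kzb mjmo jhz ing rfb zgesj mhoz vqlr fkjty
Hunk 2: at line 7 remove [rfb,zgesj] add [mbh,jekm] -> 13 lines: iqyz cun vjd iofzv kzb mjmo jhz ing mbh jekm mhoz vqlr fkjty
Hunk 3: at line 9 remove [jekm,mhoz] add [pfrhm] -> 12 lines: iqyz cun vjd iofzv kzb mjmo jhz ing mbh pfrhm vqlr fkjty
Hunk 4: at line 2 remove [vjd] add [aiq] -> 12 lines: iqyz cun aiq iofzv kzb mjmo jhz ing mbh pfrhm vqlr fkjty
Hunk 5: at line 2 remove [iofzv,kzb] add [kmjqz] -> 11 lines: iqyz cun aiq kmjqz mjmo jhz ing mbh pfrhm vqlr fkjty
Hunk 6: at line 2 remove [aiq] add [rcgo,hka] -> 12 lines: iqyz cun rcgo hka kmjqz mjmo jhz ing mbh pfrhm vqlr fkjty
Hunk 7: at line 2 remove [hka] add [nwelf,pte,lcl] -> 14 lines: iqyz cun rcgo nwelf pte lcl kmjqz mjmo jhz ing mbh pfrhm vqlr fkjty
Final line count: 14

Answer: 14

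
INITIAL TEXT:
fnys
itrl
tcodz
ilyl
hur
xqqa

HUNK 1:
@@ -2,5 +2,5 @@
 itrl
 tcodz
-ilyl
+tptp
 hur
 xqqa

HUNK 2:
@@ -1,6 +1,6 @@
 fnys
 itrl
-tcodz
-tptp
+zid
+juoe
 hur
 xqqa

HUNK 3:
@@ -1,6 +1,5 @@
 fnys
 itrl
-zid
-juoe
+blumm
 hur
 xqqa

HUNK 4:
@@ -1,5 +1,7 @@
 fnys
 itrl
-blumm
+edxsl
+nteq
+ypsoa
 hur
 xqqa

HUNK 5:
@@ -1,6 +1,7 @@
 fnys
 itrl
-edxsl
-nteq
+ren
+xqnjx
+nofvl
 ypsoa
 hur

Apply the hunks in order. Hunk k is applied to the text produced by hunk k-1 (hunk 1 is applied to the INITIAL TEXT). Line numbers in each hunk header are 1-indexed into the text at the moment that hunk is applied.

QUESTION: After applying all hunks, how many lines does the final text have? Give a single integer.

Answer: 8

Derivation:
Hunk 1: at line 2 remove [ilyl] add [tptp] -> 6 lines: fnys itrl tcodz tptp hur xqqa
Hunk 2: at line 1 remove [tcodz,tptp] add [zid,juoe] -> 6 lines: fnys itrl zid juoe hur xqqa
Hunk 3: at line 1 remove [zid,juoe] add [blumm] -> 5 lines: fnys itrl blumm hur xqqa
Hunk 4: at line 1 remove [blumm] add [edxsl,nteq,ypsoa] -> 7 lines: fnys itrl edxsl nteq ypsoa hur xqqa
Hunk 5: at line 1 remove [edxsl,nteq] add [ren,xqnjx,nofvl] -> 8 lines: fnys itrl ren xqnjx nofvl ypsoa hur xqqa
Final line count: 8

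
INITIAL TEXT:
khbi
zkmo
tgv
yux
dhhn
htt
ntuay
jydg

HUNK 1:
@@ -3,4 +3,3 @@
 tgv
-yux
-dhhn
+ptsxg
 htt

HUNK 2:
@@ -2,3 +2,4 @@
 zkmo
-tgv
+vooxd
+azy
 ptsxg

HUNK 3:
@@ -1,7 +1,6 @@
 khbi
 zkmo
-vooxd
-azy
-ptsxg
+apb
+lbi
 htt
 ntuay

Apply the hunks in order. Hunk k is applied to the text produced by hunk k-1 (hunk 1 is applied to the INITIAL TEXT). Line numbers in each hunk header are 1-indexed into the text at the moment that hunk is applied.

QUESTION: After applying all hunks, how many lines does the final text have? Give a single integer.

Hunk 1: at line 3 remove [yux,dhhn] add [ptsxg] -> 7 lines: khbi zkmo tgv ptsxg htt ntuay jydg
Hunk 2: at line 2 remove [tgv] add [vooxd,azy] -> 8 lines: khbi zkmo vooxd azy ptsxg htt ntuay jydg
Hunk 3: at line 1 remove [vooxd,azy,ptsxg] add [apb,lbi] -> 7 lines: khbi zkmo apb lbi htt ntuay jydg
Final line count: 7

Answer: 7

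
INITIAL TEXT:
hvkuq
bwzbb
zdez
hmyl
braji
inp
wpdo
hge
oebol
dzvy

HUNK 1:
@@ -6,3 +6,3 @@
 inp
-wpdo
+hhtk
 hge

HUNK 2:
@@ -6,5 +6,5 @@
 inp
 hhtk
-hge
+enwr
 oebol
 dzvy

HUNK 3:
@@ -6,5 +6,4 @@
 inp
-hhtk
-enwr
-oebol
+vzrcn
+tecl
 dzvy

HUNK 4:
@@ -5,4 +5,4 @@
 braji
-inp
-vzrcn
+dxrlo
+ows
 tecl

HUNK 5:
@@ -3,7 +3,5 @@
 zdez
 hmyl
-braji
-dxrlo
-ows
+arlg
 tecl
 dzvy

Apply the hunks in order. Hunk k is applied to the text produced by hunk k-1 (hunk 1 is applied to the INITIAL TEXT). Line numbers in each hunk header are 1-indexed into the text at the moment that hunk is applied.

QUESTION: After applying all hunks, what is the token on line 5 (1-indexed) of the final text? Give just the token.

Answer: arlg

Derivation:
Hunk 1: at line 6 remove [wpdo] add [hhtk] -> 10 lines: hvkuq bwzbb zdez hmyl braji inp hhtk hge oebol dzvy
Hunk 2: at line 6 remove [hge] add [enwr] -> 10 lines: hvkuq bwzbb zdez hmyl braji inp hhtk enwr oebol dzvy
Hunk 3: at line 6 remove [hhtk,enwr,oebol] add [vzrcn,tecl] -> 9 lines: hvkuq bwzbb zdez hmyl braji inp vzrcn tecl dzvy
Hunk 4: at line 5 remove [inp,vzrcn] add [dxrlo,ows] -> 9 lines: hvkuq bwzbb zdez hmyl braji dxrlo ows tecl dzvy
Hunk 5: at line 3 remove [braji,dxrlo,ows] add [arlg] -> 7 lines: hvkuq bwzbb zdez hmyl arlg tecl dzvy
Final line 5: arlg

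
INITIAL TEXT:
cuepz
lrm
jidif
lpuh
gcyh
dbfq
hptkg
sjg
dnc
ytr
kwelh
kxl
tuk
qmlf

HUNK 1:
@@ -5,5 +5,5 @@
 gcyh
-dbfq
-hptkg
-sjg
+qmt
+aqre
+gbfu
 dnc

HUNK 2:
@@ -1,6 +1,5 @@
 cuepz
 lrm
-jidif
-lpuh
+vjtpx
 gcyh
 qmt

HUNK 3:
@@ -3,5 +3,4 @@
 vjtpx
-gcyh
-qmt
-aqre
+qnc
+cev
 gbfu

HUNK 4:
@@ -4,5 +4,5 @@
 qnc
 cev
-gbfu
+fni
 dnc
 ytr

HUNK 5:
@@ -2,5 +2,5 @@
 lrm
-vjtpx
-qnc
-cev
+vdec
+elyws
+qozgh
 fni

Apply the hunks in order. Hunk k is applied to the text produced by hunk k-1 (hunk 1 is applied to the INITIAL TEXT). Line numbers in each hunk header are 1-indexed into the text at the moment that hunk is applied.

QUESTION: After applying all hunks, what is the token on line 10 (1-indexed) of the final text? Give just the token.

Hunk 1: at line 5 remove [dbfq,hptkg,sjg] add [qmt,aqre,gbfu] -> 14 lines: cuepz lrm jidif lpuh gcyh qmt aqre gbfu dnc ytr kwelh kxl tuk qmlf
Hunk 2: at line 1 remove [jidif,lpuh] add [vjtpx] -> 13 lines: cuepz lrm vjtpx gcyh qmt aqre gbfu dnc ytr kwelh kxl tuk qmlf
Hunk 3: at line 3 remove [gcyh,qmt,aqre] add [qnc,cev] -> 12 lines: cuepz lrm vjtpx qnc cev gbfu dnc ytr kwelh kxl tuk qmlf
Hunk 4: at line 4 remove [gbfu] add [fni] -> 12 lines: cuepz lrm vjtpx qnc cev fni dnc ytr kwelh kxl tuk qmlf
Hunk 5: at line 2 remove [vjtpx,qnc,cev] add [vdec,elyws,qozgh] -> 12 lines: cuepz lrm vdec elyws qozgh fni dnc ytr kwelh kxl tuk qmlf
Final line 10: kxl

Answer: kxl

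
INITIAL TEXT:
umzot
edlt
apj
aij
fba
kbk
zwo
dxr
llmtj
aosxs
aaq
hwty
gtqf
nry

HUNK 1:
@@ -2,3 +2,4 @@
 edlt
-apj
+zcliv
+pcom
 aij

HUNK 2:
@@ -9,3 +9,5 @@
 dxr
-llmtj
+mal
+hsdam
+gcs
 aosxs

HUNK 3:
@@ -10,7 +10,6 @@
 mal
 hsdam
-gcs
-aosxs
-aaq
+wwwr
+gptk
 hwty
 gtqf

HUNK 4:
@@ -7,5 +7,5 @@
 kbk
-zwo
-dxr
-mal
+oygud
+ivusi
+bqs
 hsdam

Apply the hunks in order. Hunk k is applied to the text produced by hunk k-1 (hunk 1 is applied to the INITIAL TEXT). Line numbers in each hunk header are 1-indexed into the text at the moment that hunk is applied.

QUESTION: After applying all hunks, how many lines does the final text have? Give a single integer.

Hunk 1: at line 2 remove [apj] add [zcliv,pcom] -> 15 lines: umzot edlt zcliv pcom aij fba kbk zwo dxr llmtj aosxs aaq hwty gtqf nry
Hunk 2: at line 9 remove [llmtj] add [mal,hsdam,gcs] -> 17 lines: umzot edlt zcliv pcom aij fba kbk zwo dxr mal hsdam gcs aosxs aaq hwty gtqf nry
Hunk 3: at line 10 remove [gcs,aosxs,aaq] add [wwwr,gptk] -> 16 lines: umzot edlt zcliv pcom aij fba kbk zwo dxr mal hsdam wwwr gptk hwty gtqf nry
Hunk 4: at line 7 remove [zwo,dxr,mal] add [oygud,ivusi,bqs] -> 16 lines: umzot edlt zcliv pcom aij fba kbk oygud ivusi bqs hsdam wwwr gptk hwty gtqf nry
Final line count: 16

Answer: 16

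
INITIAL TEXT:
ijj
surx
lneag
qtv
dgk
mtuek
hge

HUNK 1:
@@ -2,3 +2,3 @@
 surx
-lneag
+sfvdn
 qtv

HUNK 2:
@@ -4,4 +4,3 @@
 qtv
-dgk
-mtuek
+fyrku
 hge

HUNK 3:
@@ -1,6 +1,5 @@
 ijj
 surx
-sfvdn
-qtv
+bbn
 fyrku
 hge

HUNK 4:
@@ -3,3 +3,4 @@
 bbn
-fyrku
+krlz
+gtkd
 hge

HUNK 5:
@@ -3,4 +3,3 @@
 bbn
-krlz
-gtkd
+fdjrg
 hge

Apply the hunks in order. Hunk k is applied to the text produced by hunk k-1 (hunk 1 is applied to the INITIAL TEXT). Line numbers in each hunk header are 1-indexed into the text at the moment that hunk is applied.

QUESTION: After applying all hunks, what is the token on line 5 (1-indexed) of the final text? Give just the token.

Hunk 1: at line 2 remove [lneag] add [sfvdn] -> 7 lines: ijj surx sfvdn qtv dgk mtuek hge
Hunk 2: at line 4 remove [dgk,mtuek] add [fyrku] -> 6 lines: ijj surx sfvdn qtv fyrku hge
Hunk 3: at line 1 remove [sfvdn,qtv] add [bbn] -> 5 lines: ijj surx bbn fyrku hge
Hunk 4: at line 3 remove [fyrku] add [krlz,gtkd] -> 6 lines: ijj surx bbn krlz gtkd hge
Hunk 5: at line 3 remove [krlz,gtkd] add [fdjrg] -> 5 lines: ijj surx bbn fdjrg hge
Final line 5: hge

Answer: hge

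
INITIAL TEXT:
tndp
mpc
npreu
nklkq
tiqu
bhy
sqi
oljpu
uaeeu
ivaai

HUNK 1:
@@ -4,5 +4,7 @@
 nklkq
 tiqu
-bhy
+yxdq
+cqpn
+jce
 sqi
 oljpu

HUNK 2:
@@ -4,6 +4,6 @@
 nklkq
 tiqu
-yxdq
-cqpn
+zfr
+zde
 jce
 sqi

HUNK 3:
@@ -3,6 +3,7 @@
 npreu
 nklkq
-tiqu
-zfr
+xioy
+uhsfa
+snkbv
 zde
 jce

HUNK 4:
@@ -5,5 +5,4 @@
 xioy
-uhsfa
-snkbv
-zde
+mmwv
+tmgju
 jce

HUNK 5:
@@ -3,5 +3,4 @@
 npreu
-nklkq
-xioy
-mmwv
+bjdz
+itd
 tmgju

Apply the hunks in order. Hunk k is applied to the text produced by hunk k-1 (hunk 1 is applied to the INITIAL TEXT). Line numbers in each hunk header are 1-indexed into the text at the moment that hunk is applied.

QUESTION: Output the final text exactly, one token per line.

Answer: tndp
mpc
npreu
bjdz
itd
tmgju
jce
sqi
oljpu
uaeeu
ivaai

Derivation:
Hunk 1: at line 4 remove [bhy] add [yxdq,cqpn,jce] -> 12 lines: tndp mpc npreu nklkq tiqu yxdq cqpn jce sqi oljpu uaeeu ivaai
Hunk 2: at line 4 remove [yxdq,cqpn] add [zfr,zde] -> 12 lines: tndp mpc npreu nklkq tiqu zfr zde jce sqi oljpu uaeeu ivaai
Hunk 3: at line 3 remove [tiqu,zfr] add [xioy,uhsfa,snkbv] -> 13 lines: tndp mpc npreu nklkq xioy uhsfa snkbv zde jce sqi oljpu uaeeu ivaai
Hunk 4: at line 5 remove [uhsfa,snkbv,zde] add [mmwv,tmgju] -> 12 lines: tndp mpc npreu nklkq xioy mmwv tmgju jce sqi oljpu uaeeu ivaai
Hunk 5: at line 3 remove [nklkq,xioy,mmwv] add [bjdz,itd] -> 11 lines: tndp mpc npreu bjdz itd tmgju jce sqi oljpu uaeeu ivaai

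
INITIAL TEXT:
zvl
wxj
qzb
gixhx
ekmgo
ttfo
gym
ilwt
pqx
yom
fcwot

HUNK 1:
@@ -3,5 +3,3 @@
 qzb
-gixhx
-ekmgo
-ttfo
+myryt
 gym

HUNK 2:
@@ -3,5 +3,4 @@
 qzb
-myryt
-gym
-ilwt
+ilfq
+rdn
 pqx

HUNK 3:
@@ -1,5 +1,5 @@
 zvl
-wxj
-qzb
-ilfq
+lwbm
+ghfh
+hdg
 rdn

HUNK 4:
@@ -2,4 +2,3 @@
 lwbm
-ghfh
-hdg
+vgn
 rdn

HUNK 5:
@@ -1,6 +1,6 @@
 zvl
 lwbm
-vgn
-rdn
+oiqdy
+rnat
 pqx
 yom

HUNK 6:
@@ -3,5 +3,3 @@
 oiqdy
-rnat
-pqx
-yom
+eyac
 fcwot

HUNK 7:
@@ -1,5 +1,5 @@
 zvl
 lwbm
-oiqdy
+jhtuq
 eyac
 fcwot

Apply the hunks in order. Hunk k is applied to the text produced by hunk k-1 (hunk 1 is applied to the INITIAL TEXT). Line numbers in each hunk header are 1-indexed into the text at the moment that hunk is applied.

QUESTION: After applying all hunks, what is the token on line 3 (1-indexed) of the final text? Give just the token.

Answer: jhtuq

Derivation:
Hunk 1: at line 3 remove [gixhx,ekmgo,ttfo] add [myryt] -> 9 lines: zvl wxj qzb myryt gym ilwt pqx yom fcwot
Hunk 2: at line 3 remove [myryt,gym,ilwt] add [ilfq,rdn] -> 8 lines: zvl wxj qzb ilfq rdn pqx yom fcwot
Hunk 3: at line 1 remove [wxj,qzb,ilfq] add [lwbm,ghfh,hdg] -> 8 lines: zvl lwbm ghfh hdg rdn pqx yom fcwot
Hunk 4: at line 2 remove [ghfh,hdg] add [vgn] -> 7 lines: zvl lwbm vgn rdn pqx yom fcwot
Hunk 5: at line 1 remove [vgn,rdn] add [oiqdy,rnat] -> 7 lines: zvl lwbm oiqdy rnat pqx yom fcwot
Hunk 6: at line 3 remove [rnat,pqx,yom] add [eyac] -> 5 lines: zvl lwbm oiqdy eyac fcwot
Hunk 7: at line 1 remove [oiqdy] add [jhtuq] -> 5 lines: zvl lwbm jhtuq eyac fcwot
Final line 3: jhtuq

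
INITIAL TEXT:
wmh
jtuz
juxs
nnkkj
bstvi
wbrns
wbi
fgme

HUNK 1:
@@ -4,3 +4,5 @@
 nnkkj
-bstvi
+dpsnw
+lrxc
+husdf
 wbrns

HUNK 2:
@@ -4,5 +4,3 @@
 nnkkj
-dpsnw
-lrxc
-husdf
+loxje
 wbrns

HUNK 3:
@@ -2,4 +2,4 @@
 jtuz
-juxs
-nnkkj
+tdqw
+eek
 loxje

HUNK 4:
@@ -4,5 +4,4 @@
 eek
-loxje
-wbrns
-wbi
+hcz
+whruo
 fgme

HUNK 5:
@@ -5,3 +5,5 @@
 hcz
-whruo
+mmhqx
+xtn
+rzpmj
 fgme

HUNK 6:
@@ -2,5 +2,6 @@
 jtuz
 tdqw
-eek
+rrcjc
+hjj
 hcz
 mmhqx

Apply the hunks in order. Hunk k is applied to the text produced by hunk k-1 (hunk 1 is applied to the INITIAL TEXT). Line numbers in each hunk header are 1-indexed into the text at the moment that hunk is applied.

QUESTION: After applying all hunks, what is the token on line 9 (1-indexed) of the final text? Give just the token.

Answer: rzpmj

Derivation:
Hunk 1: at line 4 remove [bstvi] add [dpsnw,lrxc,husdf] -> 10 lines: wmh jtuz juxs nnkkj dpsnw lrxc husdf wbrns wbi fgme
Hunk 2: at line 4 remove [dpsnw,lrxc,husdf] add [loxje] -> 8 lines: wmh jtuz juxs nnkkj loxje wbrns wbi fgme
Hunk 3: at line 2 remove [juxs,nnkkj] add [tdqw,eek] -> 8 lines: wmh jtuz tdqw eek loxje wbrns wbi fgme
Hunk 4: at line 4 remove [loxje,wbrns,wbi] add [hcz,whruo] -> 7 lines: wmh jtuz tdqw eek hcz whruo fgme
Hunk 5: at line 5 remove [whruo] add [mmhqx,xtn,rzpmj] -> 9 lines: wmh jtuz tdqw eek hcz mmhqx xtn rzpmj fgme
Hunk 6: at line 2 remove [eek] add [rrcjc,hjj] -> 10 lines: wmh jtuz tdqw rrcjc hjj hcz mmhqx xtn rzpmj fgme
Final line 9: rzpmj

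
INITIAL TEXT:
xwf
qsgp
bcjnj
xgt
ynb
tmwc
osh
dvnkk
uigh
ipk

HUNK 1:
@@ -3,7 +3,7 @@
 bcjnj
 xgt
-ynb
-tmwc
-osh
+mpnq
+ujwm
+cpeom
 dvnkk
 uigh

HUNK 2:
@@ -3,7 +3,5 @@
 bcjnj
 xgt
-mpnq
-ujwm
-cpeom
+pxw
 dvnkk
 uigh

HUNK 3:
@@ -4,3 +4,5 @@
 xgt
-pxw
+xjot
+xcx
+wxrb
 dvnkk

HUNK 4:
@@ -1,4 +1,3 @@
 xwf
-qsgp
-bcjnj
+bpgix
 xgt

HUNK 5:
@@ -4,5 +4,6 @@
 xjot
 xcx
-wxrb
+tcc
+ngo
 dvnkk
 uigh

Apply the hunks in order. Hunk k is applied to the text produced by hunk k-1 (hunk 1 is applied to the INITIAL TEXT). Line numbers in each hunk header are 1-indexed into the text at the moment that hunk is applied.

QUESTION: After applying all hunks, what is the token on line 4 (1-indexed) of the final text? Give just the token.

Hunk 1: at line 3 remove [ynb,tmwc,osh] add [mpnq,ujwm,cpeom] -> 10 lines: xwf qsgp bcjnj xgt mpnq ujwm cpeom dvnkk uigh ipk
Hunk 2: at line 3 remove [mpnq,ujwm,cpeom] add [pxw] -> 8 lines: xwf qsgp bcjnj xgt pxw dvnkk uigh ipk
Hunk 3: at line 4 remove [pxw] add [xjot,xcx,wxrb] -> 10 lines: xwf qsgp bcjnj xgt xjot xcx wxrb dvnkk uigh ipk
Hunk 4: at line 1 remove [qsgp,bcjnj] add [bpgix] -> 9 lines: xwf bpgix xgt xjot xcx wxrb dvnkk uigh ipk
Hunk 5: at line 4 remove [wxrb] add [tcc,ngo] -> 10 lines: xwf bpgix xgt xjot xcx tcc ngo dvnkk uigh ipk
Final line 4: xjot

Answer: xjot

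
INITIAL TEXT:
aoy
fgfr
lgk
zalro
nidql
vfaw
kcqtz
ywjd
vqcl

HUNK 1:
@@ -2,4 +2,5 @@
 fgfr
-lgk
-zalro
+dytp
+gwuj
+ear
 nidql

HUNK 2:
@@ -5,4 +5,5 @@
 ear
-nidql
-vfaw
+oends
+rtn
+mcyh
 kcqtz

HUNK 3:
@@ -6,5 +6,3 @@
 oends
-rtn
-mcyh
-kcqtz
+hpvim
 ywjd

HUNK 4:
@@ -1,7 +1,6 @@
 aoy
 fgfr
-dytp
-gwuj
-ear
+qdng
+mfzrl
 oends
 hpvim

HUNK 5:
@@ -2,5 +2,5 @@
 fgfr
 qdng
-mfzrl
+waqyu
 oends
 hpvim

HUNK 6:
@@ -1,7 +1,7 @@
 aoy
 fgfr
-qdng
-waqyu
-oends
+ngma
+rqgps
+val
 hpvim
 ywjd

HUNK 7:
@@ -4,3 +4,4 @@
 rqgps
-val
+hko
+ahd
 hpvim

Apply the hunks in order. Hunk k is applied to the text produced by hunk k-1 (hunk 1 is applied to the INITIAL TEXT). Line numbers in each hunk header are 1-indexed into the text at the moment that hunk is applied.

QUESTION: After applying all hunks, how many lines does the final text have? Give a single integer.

Hunk 1: at line 2 remove [lgk,zalro] add [dytp,gwuj,ear] -> 10 lines: aoy fgfr dytp gwuj ear nidql vfaw kcqtz ywjd vqcl
Hunk 2: at line 5 remove [nidql,vfaw] add [oends,rtn,mcyh] -> 11 lines: aoy fgfr dytp gwuj ear oends rtn mcyh kcqtz ywjd vqcl
Hunk 3: at line 6 remove [rtn,mcyh,kcqtz] add [hpvim] -> 9 lines: aoy fgfr dytp gwuj ear oends hpvim ywjd vqcl
Hunk 4: at line 1 remove [dytp,gwuj,ear] add [qdng,mfzrl] -> 8 lines: aoy fgfr qdng mfzrl oends hpvim ywjd vqcl
Hunk 5: at line 2 remove [mfzrl] add [waqyu] -> 8 lines: aoy fgfr qdng waqyu oends hpvim ywjd vqcl
Hunk 6: at line 1 remove [qdng,waqyu,oends] add [ngma,rqgps,val] -> 8 lines: aoy fgfr ngma rqgps val hpvim ywjd vqcl
Hunk 7: at line 4 remove [val] add [hko,ahd] -> 9 lines: aoy fgfr ngma rqgps hko ahd hpvim ywjd vqcl
Final line count: 9

Answer: 9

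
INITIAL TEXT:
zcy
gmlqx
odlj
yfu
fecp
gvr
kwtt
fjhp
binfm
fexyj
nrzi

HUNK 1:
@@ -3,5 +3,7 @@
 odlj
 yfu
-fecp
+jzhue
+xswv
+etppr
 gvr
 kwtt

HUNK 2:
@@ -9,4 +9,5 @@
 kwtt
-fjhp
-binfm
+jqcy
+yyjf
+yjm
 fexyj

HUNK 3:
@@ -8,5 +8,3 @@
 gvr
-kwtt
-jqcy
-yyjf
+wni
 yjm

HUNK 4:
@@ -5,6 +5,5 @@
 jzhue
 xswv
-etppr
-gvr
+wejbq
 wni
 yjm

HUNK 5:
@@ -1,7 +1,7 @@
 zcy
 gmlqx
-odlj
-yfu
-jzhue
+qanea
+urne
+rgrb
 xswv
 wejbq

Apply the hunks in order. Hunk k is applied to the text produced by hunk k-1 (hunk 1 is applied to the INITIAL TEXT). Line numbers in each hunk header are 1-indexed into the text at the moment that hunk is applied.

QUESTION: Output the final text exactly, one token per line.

Hunk 1: at line 3 remove [fecp] add [jzhue,xswv,etppr] -> 13 lines: zcy gmlqx odlj yfu jzhue xswv etppr gvr kwtt fjhp binfm fexyj nrzi
Hunk 2: at line 9 remove [fjhp,binfm] add [jqcy,yyjf,yjm] -> 14 lines: zcy gmlqx odlj yfu jzhue xswv etppr gvr kwtt jqcy yyjf yjm fexyj nrzi
Hunk 3: at line 8 remove [kwtt,jqcy,yyjf] add [wni] -> 12 lines: zcy gmlqx odlj yfu jzhue xswv etppr gvr wni yjm fexyj nrzi
Hunk 4: at line 5 remove [etppr,gvr] add [wejbq] -> 11 lines: zcy gmlqx odlj yfu jzhue xswv wejbq wni yjm fexyj nrzi
Hunk 5: at line 1 remove [odlj,yfu,jzhue] add [qanea,urne,rgrb] -> 11 lines: zcy gmlqx qanea urne rgrb xswv wejbq wni yjm fexyj nrzi

Answer: zcy
gmlqx
qanea
urne
rgrb
xswv
wejbq
wni
yjm
fexyj
nrzi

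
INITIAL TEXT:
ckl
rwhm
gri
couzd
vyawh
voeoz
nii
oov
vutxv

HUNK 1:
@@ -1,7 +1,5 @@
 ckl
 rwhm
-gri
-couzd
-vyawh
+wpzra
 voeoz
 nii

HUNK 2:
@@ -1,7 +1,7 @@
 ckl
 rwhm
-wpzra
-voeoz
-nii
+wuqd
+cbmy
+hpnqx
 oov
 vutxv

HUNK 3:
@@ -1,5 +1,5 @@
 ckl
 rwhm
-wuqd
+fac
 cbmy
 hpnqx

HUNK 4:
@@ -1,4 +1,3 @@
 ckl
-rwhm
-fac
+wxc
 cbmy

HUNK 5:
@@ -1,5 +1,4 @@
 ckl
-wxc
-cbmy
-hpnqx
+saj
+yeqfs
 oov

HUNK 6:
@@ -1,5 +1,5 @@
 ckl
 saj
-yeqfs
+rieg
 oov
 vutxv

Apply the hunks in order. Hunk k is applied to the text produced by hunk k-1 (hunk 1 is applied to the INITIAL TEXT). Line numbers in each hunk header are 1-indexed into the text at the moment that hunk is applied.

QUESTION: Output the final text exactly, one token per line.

Answer: ckl
saj
rieg
oov
vutxv

Derivation:
Hunk 1: at line 1 remove [gri,couzd,vyawh] add [wpzra] -> 7 lines: ckl rwhm wpzra voeoz nii oov vutxv
Hunk 2: at line 1 remove [wpzra,voeoz,nii] add [wuqd,cbmy,hpnqx] -> 7 lines: ckl rwhm wuqd cbmy hpnqx oov vutxv
Hunk 3: at line 1 remove [wuqd] add [fac] -> 7 lines: ckl rwhm fac cbmy hpnqx oov vutxv
Hunk 4: at line 1 remove [rwhm,fac] add [wxc] -> 6 lines: ckl wxc cbmy hpnqx oov vutxv
Hunk 5: at line 1 remove [wxc,cbmy,hpnqx] add [saj,yeqfs] -> 5 lines: ckl saj yeqfs oov vutxv
Hunk 6: at line 1 remove [yeqfs] add [rieg] -> 5 lines: ckl saj rieg oov vutxv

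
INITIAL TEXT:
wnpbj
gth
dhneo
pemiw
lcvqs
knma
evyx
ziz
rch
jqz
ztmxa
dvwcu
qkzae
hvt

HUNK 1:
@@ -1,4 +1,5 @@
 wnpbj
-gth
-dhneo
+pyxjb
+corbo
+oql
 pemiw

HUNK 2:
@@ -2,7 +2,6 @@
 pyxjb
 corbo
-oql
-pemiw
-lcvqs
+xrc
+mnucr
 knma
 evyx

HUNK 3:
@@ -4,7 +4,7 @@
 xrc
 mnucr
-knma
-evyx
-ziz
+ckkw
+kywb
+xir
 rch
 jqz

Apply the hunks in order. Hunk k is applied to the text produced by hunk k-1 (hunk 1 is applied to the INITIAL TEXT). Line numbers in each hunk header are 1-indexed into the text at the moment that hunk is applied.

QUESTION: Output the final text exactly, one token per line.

Hunk 1: at line 1 remove [gth,dhneo] add [pyxjb,corbo,oql] -> 15 lines: wnpbj pyxjb corbo oql pemiw lcvqs knma evyx ziz rch jqz ztmxa dvwcu qkzae hvt
Hunk 2: at line 2 remove [oql,pemiw,lcvqs] add [xrc,mnucr] -> 14 lines: wnpbj pyxjb corbo xrc mnucr knma evyx ziz rch jqz ztmxa dvwcu qkzae hvt
Hunk 3: at line 4 remove [knma,evyx,ziz] add [ckkw,kywb,xir] -> 14 lines: wnpbj pyxjb corbo xrc mnucr ckkw kywb xir rch jqz ztmxa dvwcu qkzae hvt

Answer: wnpbj
pyxjb
corbo
xrc
mnucr
ckkw
kywb
xir
rch
jqz
ztmxa
dvwcu
qkzae
hvt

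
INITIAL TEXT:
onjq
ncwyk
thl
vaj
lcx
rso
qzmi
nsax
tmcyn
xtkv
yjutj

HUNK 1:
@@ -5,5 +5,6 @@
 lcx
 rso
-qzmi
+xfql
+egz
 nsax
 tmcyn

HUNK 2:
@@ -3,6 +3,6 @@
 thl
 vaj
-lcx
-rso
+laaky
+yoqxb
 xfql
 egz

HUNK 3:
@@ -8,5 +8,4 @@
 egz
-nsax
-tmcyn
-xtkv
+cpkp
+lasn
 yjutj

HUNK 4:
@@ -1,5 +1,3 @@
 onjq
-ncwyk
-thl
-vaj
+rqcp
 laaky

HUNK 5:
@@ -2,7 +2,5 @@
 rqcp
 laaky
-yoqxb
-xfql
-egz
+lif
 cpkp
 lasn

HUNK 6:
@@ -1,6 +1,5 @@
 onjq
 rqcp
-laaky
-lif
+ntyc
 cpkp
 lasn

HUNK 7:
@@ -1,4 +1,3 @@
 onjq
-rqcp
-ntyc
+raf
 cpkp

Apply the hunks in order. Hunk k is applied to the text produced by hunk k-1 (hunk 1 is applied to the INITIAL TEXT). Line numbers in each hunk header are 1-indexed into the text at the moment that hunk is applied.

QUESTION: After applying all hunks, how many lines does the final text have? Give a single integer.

Hunk 1: at line 5 remove [qzmi] add [xfql,egz] -> 12 lines: onjq ncwyk thl vaj lcx rso xfql egz nsax tmcyn xtkv yjutj
Hunk 2: at line 3 remove [lcx,rso] add [laaky,yoqxb] -> 12 lines: onjq ncwyk thl vaj laaky yoqxb xfql egz nsax tmcyn xtkv yjutj
Hunk 3: at line 8 remove [nsax,tmcyn,xtkv] add [cpkp,lasn] -> 11 lines: onjq ncwyk thl vaj laaky yoqxb xfql egz cpkp lasn yjutj
Hunk 4: at line 1 remove [ncwyk,thl,vaj] add [rqcp] -> 9 lines: onjq rqcp laaky yoqxb xfql egz cpkp lasn yjutj
Hunk 5: at line 2 remove [yoqxb,xfql,egz] add [lif] -> 7 lines: onjq rqcp laaky lif cpkp lasn yjutj
Hunk 6: at line 1 remove [laaky,lif] add [ntyc] -> 6 lines: onjq rqcp ntyc cpkp lasn yjutj
Hunk 7: at line 1 remove [rqcp,ntyc] add [raf] -> 5 lines: onjq raf cpkp lasn yjutj
Final line count: 5

Answer: 5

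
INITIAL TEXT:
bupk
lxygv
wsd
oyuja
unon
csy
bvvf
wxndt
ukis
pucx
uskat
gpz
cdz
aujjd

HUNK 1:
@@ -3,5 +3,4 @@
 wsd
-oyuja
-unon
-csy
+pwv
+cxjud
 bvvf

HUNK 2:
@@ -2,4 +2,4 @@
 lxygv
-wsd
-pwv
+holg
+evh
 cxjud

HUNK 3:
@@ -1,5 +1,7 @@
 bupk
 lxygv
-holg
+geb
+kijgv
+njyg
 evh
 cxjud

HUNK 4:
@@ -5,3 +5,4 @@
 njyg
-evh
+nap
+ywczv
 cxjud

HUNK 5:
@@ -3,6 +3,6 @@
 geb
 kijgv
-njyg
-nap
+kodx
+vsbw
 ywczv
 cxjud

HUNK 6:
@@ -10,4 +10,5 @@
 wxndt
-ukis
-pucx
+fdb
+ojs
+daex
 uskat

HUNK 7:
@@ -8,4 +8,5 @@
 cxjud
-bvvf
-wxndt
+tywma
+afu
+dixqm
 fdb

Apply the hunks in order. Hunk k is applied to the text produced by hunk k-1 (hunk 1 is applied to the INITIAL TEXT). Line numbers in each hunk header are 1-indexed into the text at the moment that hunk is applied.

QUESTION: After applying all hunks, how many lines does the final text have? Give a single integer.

Answer: 18

Derivation:
Hunk 1: at line 3 remove [oyuja,unon,csy] add [pwv,cxjud] -> 13 lines: bupk lxygv wsd pwv cxjud bvvf wxndt ukis pucx uskat gpz cdz aujjd
Hunk 2: at line 2 remove [wsd,pwv] add [holg,evh] -> 13 lines: bupk lxygv holg evh cxjud bvvf wxndt ukis pucx uskat gpz cdz aujjd
Hunk 3: at line 1 remove [holg] add [geb,kijgv,njyg] -> 15 lines: bupk lxygv geb kijgv njyg evh cxjud bvvf wxndt ukis pucx uskat gpz cdz aujjd
Hunk 4: at line 5 remove [evh] add [nap,ywczv] -> 16 lines: bupk lxygv geb kijgv njyg nap ywczv cxjud bvvf wxndt ukis pucx uskat gpz cdz aujjd
Hunk 5: at line 3 remove [njyg,nap] add [kodx,vsbw] -> 16 lines: bupk lxygv geb kijgv kodx vsbw ywczv cxjud bvvf wxndt ukis pucx uskat gpz cdz aujjd
Hunk 6: at line 10 remove [ukis,pucx] add [fdb,ojs,daex] -> 17 lines: bupk lxygv geb kijgv kodx vsbw ywczv cxjud bvvf wxndt fdb ojs daex uskat gpz cdz aujjd
Hunk 7: at line 8 remove [bvvf,wxndt] add [tywma,afu,dixqm] -> 18 lines: bupk lxygv geb kijgv kodx vsbw ywczv cxjud tywma afu dixqm fdb ojs daex uskat gpz cdz aujjd
Final line count: 18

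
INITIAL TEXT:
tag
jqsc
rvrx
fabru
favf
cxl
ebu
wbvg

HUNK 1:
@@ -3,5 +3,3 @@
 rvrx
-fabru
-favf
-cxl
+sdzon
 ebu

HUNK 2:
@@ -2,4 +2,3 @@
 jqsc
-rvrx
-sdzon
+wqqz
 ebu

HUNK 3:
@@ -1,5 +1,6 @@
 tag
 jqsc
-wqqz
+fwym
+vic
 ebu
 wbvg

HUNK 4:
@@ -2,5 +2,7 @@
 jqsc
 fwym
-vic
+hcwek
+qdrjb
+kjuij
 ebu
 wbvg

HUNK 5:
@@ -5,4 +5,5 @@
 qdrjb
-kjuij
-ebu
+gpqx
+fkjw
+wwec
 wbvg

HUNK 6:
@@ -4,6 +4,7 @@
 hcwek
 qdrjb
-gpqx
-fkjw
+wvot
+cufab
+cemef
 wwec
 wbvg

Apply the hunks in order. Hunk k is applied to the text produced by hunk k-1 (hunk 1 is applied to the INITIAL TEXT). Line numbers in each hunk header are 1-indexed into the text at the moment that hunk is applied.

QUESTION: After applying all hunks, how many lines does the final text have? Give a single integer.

Answer: 10

Derivation:
Hunk 1: at line 3 remove [fabru,favf,cxl] add [sdzon] -> 6 lines: tag jqsc rvrx sdzon ebu wbvg
Hunk 2: at line 2 remove [rvrx,sdzon] add [wqqz] -> 5 lines: tag jqsc wqqz ebu wbvg
Hunk 3: at line 1 remove [wqqz] add [fwym,vic] -> 6 lines: tag jqsc fwym vic ebu wbvg
Hunk 4: at line 2 remove [vic] add [hcwek,qdrjb,kjuij] -> 8 lines: tag jqsc fwym hcwek qdrjb kjuij ebu wbvg
Hunk 5: at line 5 remove [kjuij,ebu] add [gpqx,fkjw,wwec] -> 9 lines: tag jqsc fwym hcwek qdrjb gpqx fkjw wwec wbvg
Hunk 6: at line 4 remove [gpqx,fkjw] add [wvot,cufab,cemef] -> 10 lines: tag jqsc fwym hcwek qdrjb wvot cufab cemef wwec wbvg
Final line count: 10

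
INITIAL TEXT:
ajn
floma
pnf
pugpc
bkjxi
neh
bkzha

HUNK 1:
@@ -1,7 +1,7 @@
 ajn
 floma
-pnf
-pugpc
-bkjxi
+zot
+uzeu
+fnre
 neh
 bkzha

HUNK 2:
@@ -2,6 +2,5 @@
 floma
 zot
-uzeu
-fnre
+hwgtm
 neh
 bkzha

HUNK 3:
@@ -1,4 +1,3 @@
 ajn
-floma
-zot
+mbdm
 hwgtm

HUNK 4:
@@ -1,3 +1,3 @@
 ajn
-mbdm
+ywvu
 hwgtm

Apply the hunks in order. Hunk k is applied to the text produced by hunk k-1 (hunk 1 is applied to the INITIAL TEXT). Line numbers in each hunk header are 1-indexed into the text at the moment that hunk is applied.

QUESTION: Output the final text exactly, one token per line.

Hunk 1: at line 1 remove [pnf,pugpc,bkjxi] add [zot,uzeu,fnre] -> 7 lines: ajn floma zot uzeu fnre neh bkzha
Hunk 2: at line 2 remove [uzeu,fnre] add [hwgtm] -> 6 lines: ajn floma zot hwgtm neh bkzha
Hunk 3: at line 1 remove [floma,zot] add [mbdm] -> 5 lines: ajn mbdm hwgtm neh bkzha
Hunk 4: at line 1 remove [mbdm] add [ywvu] -> 5 lines: ajn ywvu hwgtm neh bkzha

Answer: ajn
ywvu
hwgtm
neh
bkzha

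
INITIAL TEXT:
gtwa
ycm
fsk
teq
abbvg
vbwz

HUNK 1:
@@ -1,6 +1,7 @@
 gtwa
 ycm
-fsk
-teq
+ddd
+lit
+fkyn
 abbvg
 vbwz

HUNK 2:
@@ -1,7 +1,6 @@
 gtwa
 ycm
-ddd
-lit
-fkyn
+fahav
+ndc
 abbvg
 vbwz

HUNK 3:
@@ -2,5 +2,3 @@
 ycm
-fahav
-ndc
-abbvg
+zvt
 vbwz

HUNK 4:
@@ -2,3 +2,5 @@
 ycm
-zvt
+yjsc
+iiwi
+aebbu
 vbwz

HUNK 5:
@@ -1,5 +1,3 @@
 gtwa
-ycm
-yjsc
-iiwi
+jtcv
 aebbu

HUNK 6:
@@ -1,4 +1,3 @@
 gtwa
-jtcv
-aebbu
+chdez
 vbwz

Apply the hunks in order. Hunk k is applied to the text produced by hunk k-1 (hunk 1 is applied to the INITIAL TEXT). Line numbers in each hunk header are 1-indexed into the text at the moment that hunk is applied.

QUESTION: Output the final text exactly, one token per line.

Hunk 1: at line 1 remove [fsk,teq] add [ddd,lit,fkyn] -> 7 lines: gtwa ycm ddd lit fkyn abbvg vbwz
Hunk 2: at line 1 remove [ddd,lit,fkyn] add [fahav,ndc] -> 6 lines: gtwa ycm fahav ndc abbvg vbwz
Hunk 3: at line 2 remove [fahav,ndc,abbvg] add [zvt] -> 4 lines: gtwa ycm zvt vbwz
Hunk 4: at line 2 remove [zvt] add [yjsc,iiwi,aebbu] -> 6 lines: gtwa ycm yjsc iiwi aebbu vbwz
Hunk 5: at line 1 remove [ycm,yjsc,iiwi] add [jtcv] -> 4 lines: gtwa jtcv aebbu vbwz
Hunk 6: at line 1 remove [jtcv,aebbu] add [chdez] -> 3 lines: gtwa chdez vbwz

Answer: gtwa
chdez
vbwz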